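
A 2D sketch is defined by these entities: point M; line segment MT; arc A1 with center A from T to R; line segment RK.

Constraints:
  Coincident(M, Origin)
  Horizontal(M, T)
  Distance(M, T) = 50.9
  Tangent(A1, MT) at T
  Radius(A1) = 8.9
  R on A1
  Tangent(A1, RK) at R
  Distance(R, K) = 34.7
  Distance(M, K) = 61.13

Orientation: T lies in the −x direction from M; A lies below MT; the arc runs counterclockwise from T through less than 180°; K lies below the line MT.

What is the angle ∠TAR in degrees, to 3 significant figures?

118°

Checks: |AT| = 8.900 ✓; |AR| = 8.900 ✓; ∠(AR, RK) = 90.00° ✓; |RK| = 34.70 ✓; |MK| = 61.13 ✓.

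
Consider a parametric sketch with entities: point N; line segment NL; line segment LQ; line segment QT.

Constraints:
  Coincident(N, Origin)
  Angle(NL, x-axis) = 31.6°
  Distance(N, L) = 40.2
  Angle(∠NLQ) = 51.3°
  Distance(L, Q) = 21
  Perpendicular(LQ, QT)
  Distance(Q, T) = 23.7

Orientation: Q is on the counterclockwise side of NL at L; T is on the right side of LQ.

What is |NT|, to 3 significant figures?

55.2

∠NLQ = 51.3°, so LQ runs at 31.6° + (180° − 51.3°) = 160° from the x-axis; with |LQ| = 21.0, Q = L + 21.0·(cos 160°, sin 160°) = (14.5, 28.1). The perpendicularity gives QT at right angles to LQ; with |QT| = 23.7 on the right of LQ, T = Q + 23.7·(0.337, 0.941) = (22.5, 50.5). Then |NT| = |T − N| = 55.2.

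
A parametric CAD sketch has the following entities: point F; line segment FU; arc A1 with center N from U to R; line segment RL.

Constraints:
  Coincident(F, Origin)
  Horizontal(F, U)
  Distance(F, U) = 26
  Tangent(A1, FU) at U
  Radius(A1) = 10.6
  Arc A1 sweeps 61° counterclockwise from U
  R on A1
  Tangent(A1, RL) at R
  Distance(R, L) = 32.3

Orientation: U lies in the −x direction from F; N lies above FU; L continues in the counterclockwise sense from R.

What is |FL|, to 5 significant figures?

33.728

On A1, U sits at bearing -90° from N; a 61° counterclockwise sweep puts R at bearing -29°, so R = N + 10.6·(cos -29°, sin -29°) = (-16.729, 5.4610). The tangent condition forces NR to be normal to RL, so RL runs along (−sin -29°, cos -29°); with |RL| = 32.3, L = (-1.0697, 33.711). Then |FL| = |L − F| = 33.728.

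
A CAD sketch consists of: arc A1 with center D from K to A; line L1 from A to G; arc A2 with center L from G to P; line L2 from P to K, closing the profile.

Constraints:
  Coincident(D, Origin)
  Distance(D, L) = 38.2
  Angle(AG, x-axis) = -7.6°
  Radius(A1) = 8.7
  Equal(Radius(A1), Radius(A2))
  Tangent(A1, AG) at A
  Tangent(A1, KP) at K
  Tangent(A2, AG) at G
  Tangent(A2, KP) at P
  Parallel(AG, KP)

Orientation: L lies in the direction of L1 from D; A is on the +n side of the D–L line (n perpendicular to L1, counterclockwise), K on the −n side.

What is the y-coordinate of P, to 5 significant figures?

-13.676

The slot axis is L1's direction at -7.6°, so u = (cos -7.6°, sin -7.6°) = (0.99122, -0.13226) and n = (−sin -7.6°, cos -7.6°) = (0.13226, 0.99122). D is at the origin and L lies 38.2 along u from D, so L = 38.2·u = (37.864, -5.0522). Tangency of A1 to both parallel lines with radius 8.7 puts A and K at D ± 8.7·n: A = (1.1506, 8.6236), K = (-1.1506, -8.6236). Equal radii place G and P the same way about L: G = L + 8.7·n = (39.015, 3.5714), P = L − 8.7·n = (36.714, -13.676). So P.y = -13.676.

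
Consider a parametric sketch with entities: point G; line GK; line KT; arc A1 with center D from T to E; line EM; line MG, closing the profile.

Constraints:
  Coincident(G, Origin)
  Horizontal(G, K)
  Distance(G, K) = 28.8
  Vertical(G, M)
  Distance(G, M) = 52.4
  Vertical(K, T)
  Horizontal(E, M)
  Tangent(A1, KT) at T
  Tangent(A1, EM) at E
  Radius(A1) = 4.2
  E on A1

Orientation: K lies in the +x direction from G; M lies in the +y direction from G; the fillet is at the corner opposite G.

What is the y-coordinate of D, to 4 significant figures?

48.20

G is at the origin; G and K share the same y with |GK| = 28.8 and K on the +x side, so K = (28.80, 0.000). GM is vertical with |GM| = 52.4 and M on the +y side, so M = (0.000, 52.40). The virtual corner opposite G is at (28.80, 52.40). Tangency of A1 to KT means the radius DT is perpendicular to KT and the tangent condition forces DE to be normal to EM, with radius 4.2, so the center D sits 4.2 in from both sides at D = (24.60, 48.20). So D.y = 48.20.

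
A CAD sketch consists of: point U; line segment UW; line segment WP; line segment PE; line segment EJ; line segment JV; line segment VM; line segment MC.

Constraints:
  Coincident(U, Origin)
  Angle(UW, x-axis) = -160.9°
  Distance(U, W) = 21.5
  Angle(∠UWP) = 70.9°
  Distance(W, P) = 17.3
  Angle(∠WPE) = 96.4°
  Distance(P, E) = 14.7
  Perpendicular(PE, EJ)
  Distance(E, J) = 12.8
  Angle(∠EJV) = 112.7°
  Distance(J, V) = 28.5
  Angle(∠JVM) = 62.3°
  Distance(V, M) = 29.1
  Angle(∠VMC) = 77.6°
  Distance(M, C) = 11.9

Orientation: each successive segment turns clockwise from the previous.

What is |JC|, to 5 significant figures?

19.028

∠JVM = 62.3° gives VM at 91.400° from the x-axis; with |VM| = 29.1, M = (-29.895, 14.414). ∠VMC = 77.6° gives MC at -11.000° from the x-axis; with |MC| = 11.9, C = (-18.213, 12.143). Then |JC| = |C − J| = 19.028.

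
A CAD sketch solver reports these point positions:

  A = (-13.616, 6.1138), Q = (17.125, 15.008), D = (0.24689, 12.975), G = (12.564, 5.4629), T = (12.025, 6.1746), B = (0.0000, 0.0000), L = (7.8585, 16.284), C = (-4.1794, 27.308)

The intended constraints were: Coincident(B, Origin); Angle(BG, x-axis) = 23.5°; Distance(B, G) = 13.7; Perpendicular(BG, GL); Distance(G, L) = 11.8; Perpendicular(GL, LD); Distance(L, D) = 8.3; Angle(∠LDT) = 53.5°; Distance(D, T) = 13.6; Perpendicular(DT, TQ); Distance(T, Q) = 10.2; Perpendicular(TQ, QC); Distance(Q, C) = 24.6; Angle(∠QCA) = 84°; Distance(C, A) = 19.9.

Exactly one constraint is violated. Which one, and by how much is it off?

Distance(C, A) = 19.9 — off by 3.30.

B = (0.00, 0.00) ✓; BG at 23.50° ✓; |BG| = 13.70 ✓; ∠(BG, GL) = 90.00° ✓; |GL| = 11.80 ✓; ∠(GL, LD) = 89.99° ✓; |LD| = 8.300 ✓; ∠LDT = 53.50° ✓; |DT| = 13.60 ✓; ∠(DT, TQ) = 90.00° ✓; |TQ| = 10.20 ✓; ∠(TQ, QC) = 90.00° ✓; |QC| = 24.60 ✓; ∠QCA = 84.00° ✓; |CA| = 23.20 ✗.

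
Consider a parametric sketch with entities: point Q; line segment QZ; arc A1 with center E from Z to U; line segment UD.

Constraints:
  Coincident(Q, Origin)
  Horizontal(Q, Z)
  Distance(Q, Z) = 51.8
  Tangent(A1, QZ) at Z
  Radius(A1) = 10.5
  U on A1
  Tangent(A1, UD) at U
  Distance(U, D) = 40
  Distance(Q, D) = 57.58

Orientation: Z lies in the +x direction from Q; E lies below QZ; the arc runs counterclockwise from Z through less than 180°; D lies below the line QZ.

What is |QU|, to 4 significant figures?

42.36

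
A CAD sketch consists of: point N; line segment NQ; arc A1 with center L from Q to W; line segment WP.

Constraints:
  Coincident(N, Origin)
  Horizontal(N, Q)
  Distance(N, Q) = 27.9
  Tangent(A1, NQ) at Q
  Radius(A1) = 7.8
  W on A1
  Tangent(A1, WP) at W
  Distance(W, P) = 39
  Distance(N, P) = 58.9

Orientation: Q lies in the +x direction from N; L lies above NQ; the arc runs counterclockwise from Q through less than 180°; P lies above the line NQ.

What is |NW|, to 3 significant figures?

36.5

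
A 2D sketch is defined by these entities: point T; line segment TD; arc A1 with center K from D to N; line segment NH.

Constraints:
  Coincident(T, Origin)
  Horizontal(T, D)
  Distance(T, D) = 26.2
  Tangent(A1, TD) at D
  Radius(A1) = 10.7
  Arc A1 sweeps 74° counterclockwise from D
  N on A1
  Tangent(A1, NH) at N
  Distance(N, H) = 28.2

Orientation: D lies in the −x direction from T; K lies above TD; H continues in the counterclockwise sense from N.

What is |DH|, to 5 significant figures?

39.258

T is at the origin; TD is horizontal with |TD| = 26.2 and D on the −x side, so D = (-26.200, 0.0000). The tangent condition forces KD to be normal to TD, so K = D + (0, 10.7) = (-26.200, 10.700). On A1, D sits at bearing -90° from K; a 74° counterclockwise sweep puts N at bearing -16°, so N = K + 10.7·(cos -16°, sin -16°) = (-15.914, 7.7507). Since A1 is tangent to NH there, KN ⟂ NH, so NH runs along (−sin -16°, cos -16°); with |NH| = 28.2, H = (-8.1415, 34.858). Then |DH| = |H − D| = 39.258.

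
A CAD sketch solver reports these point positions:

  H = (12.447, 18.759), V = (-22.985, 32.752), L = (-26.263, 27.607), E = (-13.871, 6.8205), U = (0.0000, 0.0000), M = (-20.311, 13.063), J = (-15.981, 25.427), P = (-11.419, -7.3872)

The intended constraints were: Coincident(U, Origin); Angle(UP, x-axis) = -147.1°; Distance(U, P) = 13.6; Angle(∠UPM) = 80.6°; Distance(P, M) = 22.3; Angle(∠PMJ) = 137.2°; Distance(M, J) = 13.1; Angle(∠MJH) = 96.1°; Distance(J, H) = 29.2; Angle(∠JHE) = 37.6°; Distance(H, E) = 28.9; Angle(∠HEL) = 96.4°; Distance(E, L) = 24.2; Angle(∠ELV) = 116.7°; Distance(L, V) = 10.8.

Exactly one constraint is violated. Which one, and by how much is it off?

Distance(L, V) = 10.8 — off by 4.70.

U = (0.00, 0.00) ✓; UP at -147.1° ✓; |UP| = 13.60 ✓; ∠UPM = 80.60° ✓; |PM| = 22.30 ✓; ∠PMJ = 137.2° ✓; |MJ| = 13.10 ✓; ∠MJH = 96.10° ✓; |JH| = 29.20 ✓; ∠JHE = 37.60° ✓; |HE| = 28.90 ✓; ∠HEL = 96.40° ✓; |EL| = 24.20 ✓; ∠ELV = 116.7° ✓; |LV| = 6.101 ✗.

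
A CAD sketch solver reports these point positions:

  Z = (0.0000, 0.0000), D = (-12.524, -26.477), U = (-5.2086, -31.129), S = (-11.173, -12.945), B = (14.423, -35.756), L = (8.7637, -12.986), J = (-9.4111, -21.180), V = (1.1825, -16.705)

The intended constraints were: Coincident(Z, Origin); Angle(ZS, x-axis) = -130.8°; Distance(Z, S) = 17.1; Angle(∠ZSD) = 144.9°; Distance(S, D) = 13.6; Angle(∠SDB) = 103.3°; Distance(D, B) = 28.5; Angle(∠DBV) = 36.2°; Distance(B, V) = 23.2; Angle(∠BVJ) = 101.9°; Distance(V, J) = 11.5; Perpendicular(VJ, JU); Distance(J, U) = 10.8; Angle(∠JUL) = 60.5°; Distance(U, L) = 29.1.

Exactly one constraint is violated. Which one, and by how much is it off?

Distance(U, L) = 29.1 — off by 6.20.

Z = (0.00, 0.00) ✓; ZS at -130.8° ✓; |ZS| = 17.10 ✓; ∠ZSD = 144.9° ✓; |SD| = 13.60 ✓; ∠SDB = 103.3° ✓; |DB| = 28.50 ✓; ∠DBV = 36.20° ✓; |BV| = 23.20 ✓; ∠BVJ = 101.9° ✓; |VJ| = 11.50 ✓; ∠(VJ, JU) = 90.00° ✓; |JU| = 10.80 ✓; ∠JUL = 60.50° ✓; |UL| = 22.90 ✗.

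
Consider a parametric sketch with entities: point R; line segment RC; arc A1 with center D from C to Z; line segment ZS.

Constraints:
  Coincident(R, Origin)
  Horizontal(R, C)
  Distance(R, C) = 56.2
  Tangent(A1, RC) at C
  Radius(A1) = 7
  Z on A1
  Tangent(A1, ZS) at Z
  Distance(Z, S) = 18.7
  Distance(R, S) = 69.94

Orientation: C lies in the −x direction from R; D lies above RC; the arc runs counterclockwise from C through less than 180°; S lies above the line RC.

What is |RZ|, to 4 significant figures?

52.95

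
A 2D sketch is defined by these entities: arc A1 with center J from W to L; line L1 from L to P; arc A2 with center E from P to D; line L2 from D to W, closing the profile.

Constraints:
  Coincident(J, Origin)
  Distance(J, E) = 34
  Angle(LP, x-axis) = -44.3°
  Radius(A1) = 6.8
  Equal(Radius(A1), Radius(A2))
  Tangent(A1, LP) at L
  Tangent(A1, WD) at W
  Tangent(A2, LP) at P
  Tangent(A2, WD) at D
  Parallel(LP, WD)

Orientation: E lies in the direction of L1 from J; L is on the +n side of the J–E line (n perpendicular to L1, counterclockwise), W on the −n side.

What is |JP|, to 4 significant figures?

34.67

The slot axis is L1's direction at -44.3°, so u = (cos -44.3°, sin -44.3°) = (0.7157, -0.6984) and n = (−sin -44.3°, cos -44.3°) = (0.6984, 0.7157). J is at the origin and E lies 34.0 along u from J, so E = 34.0·u = (24.33, -23.75). Tangency of A1 to both parallel lines with radius 6.8 puts L and W at J ± 6.8·n: L = (4.749, 4.867), W = (-4.749, -4.867). Equal radii place P and D the same way about E: P = E + 6.8·n = (29.08, -18.88), D = E − 6.8·n = (19.58, -28.61). Then |JP| = |P − J| = 34.67.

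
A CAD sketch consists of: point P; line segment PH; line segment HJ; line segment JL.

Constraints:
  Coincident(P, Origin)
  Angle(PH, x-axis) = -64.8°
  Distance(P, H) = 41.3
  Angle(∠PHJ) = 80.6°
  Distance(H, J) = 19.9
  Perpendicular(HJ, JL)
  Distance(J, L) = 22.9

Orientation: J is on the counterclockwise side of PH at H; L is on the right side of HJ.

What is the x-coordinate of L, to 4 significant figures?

46.97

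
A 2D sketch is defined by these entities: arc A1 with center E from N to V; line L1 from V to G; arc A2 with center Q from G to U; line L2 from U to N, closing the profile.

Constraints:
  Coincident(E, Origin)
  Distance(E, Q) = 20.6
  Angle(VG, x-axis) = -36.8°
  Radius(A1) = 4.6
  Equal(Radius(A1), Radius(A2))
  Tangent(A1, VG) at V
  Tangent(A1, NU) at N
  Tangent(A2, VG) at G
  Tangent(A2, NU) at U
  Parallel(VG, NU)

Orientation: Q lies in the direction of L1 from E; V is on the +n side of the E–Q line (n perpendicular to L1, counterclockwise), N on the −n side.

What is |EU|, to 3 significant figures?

21.1

The slot axis is L1's direction at -36.8°, so u = (cos -36.8°, sin -36.8°) = (0.801, -0.599) and n = (−sin -36.8°, cos -36.8°) = (0.599, 0.801). E is at the origin and Q lies 20.6 along u from E, so Q = 20.6·u = (16.5, -12.3). Tangency of A1 to both parallel lines with radius 4.6 puts V and N at E ± 4.6·n: V = (2.76, 3.68), N = (-2.76, -3.68). Equal radii place G and U the same way about Q: G = Q + 4.6·n = (19.3, -8.66), U = Q − 4.6·n = (13.7, -16.0). Then |EU| = |U − E| = 21.1.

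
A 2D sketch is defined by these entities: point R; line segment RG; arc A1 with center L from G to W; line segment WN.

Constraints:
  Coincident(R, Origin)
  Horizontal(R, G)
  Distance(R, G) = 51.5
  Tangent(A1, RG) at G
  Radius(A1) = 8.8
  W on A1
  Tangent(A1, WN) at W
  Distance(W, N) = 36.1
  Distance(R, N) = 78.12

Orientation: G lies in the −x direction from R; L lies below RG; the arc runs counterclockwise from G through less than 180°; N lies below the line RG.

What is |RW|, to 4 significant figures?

60.71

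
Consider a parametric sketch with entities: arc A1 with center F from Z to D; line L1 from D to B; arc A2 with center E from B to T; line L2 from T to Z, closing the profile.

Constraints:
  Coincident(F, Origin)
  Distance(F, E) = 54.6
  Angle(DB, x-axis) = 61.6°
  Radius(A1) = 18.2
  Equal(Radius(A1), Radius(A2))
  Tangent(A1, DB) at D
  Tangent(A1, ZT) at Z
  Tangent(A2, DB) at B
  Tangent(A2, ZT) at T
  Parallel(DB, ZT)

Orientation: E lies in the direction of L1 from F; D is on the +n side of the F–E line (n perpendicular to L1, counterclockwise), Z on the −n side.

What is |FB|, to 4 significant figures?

57.55

The slot axis is L1's direction at 61.6°, so u = (cos 61.6°, sin 61.6°) = (0.4756, 0.8796) and n = (−sin 61.6°, cos 61.6°) = (-0.8796, 0.4756). F is at the origin and E lies 54.6 along u from F, so E = 54.6·u = (25.97, 48.03). Tangency of A1 to both parallel lines with radius 18.2 puts D and Z at F ± 18.2·n: D = (-16.01, 8.656), Z = (16.01, -8.656). Equal radii place B and T the same way about E: B = E + 18.2·n = (9.959, 56.69), T = E − 18.2·n = (41.98, 39.37). Then |FB| = |B − F| = 57.55.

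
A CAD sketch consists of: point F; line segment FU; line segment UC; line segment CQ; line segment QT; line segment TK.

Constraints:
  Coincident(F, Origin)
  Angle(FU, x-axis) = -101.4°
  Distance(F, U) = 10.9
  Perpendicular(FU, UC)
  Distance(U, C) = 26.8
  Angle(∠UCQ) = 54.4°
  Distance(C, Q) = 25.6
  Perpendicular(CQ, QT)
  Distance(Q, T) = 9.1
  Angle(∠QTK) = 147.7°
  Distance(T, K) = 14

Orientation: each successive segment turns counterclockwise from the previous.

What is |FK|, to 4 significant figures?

8.389

F is at the origin; FU runs at -101.4° with length 10.9, so U = (-2.154, -10.68). The perpendicularity gives UC at right angles to FU, so UC runs at -11.40°; with |UC| = 26.8, C = (24.12, -15.98). ∠UCQ = 54.4° gives CQ at 114.2° from the x-axis; with |CQ| = 25.6, Q = (13.62, 7.368). CQ ⟂ QT, so QT runs at -155.8°; with |QT| = 9.1, T = (5.322, 3.638). ∠QTK = 147.7° gives TK at -123.5° from the x-axis; with |TK| = 14.0, K = (-2.405, -8.037). Then |FK| = |K − F| = 8.389.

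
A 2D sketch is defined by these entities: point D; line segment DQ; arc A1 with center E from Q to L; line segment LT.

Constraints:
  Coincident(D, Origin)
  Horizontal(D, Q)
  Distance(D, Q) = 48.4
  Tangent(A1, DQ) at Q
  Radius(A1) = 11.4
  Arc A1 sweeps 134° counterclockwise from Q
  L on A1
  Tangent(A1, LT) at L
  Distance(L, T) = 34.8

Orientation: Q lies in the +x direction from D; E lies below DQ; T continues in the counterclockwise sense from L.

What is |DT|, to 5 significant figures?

78.173

On A1, Q sits at bearing 90° from E; a 134° counterclockwise sweep puts L at bearing 224°, so L = E + 11.4·(cos 224°, sin 224°) = (40.200, -19.319). A1 meets LT tangentially, so EL is at right angles to LT, so LT runs along (−sin 224°, cos 224°); with |LT| = 34.8, T = (64.374, -44.352). Then |DT| = |T − D| = 78.173.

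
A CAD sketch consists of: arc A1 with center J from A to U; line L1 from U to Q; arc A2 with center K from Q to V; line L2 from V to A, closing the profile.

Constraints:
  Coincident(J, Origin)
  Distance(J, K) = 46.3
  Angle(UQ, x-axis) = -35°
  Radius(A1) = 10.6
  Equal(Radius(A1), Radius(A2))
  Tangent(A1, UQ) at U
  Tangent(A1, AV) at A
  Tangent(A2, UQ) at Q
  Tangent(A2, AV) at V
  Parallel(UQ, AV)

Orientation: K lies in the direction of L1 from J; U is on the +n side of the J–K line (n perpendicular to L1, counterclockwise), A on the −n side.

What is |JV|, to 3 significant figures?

47.5

The slot axis is L1's direction at -35.0°, so u = (cos -35.0°, sin -35.0°) = (0.819, -0.574) and n = (−sin -35.0°, cos -35.0°) = (0.574, 0.819). J is at the origin and K lies 46.3 along u from J, so K = 46.3·u = (37.9, -26.6). Tangency of A1 to both parallel lines with radius 10.6 puts U and A at J ± 10.6·n: U = (6.08, 8.68), A = (-6.08, -8.68). Equal radii place Q and V the same way about K: Q = K + 10.6·n = (44.0, -17.9), V = K − 10.6·n = (31.8, -35.2). Then |JV| = |V − J| = 47.5.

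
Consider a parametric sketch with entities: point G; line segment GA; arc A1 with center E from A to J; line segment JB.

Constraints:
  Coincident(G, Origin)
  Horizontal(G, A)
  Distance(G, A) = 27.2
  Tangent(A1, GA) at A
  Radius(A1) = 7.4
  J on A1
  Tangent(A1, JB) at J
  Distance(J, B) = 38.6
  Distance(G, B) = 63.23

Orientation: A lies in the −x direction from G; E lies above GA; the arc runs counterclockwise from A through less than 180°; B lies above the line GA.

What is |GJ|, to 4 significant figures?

25.23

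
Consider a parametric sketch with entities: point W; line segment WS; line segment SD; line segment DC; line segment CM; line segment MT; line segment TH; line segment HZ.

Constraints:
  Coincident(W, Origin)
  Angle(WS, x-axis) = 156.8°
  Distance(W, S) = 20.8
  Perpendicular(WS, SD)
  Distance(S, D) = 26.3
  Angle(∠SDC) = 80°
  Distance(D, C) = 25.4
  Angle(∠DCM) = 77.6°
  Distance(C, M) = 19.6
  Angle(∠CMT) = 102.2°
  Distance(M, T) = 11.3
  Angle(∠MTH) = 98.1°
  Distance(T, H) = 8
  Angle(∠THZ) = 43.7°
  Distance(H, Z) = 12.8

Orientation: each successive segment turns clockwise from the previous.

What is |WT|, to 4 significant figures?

15.49

W is at the origin; WS runs at 156.8° with length 20.8, so S = (-19.12, 8.194). The perpendicularity gives SD at right angles to WS, so SD runs at 66.80°; with |SD| = 26.3, D = (-8.757, 32.37). ∠SDC = 80.0° gives DC at -33.20° from the x-axis; with |DC| = 25.4, C = (12.50, 18.46). ∠DCM = 77.6° gives CM at -135.6° from the x-axis; with |CM| = 19.6, M = (-1.507, 4.746). ∠CMT = 102.2° gives MT at 146.6° from the x-axis; with |MT| = 11.3, T = (-10.94, 10.97). Then |WT| = |T − W| = 15.49.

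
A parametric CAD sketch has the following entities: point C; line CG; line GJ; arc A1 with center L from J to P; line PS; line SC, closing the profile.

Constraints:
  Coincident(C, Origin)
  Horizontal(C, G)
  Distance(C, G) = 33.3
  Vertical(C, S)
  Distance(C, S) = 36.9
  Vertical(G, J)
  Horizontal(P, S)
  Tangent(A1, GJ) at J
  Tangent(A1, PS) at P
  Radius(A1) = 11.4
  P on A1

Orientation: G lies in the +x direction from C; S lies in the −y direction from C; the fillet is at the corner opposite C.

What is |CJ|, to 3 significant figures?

41.9

The virtual corner opposite C is at (33.3, -36.9). Since A1 is tangent to GJ there, LJ ⟂ GJ and A1 meets PS tangentially, so LP is at right angles to PS, with radius 11.4, so the center L sits 11.4 in from both sides at L = (21.9, -25.5). That places the tangent points at J = (33.3, -25.5) on GJ and P = (21.9, -36.9) on PS. Then |CJ| = |J − C| = 41.9.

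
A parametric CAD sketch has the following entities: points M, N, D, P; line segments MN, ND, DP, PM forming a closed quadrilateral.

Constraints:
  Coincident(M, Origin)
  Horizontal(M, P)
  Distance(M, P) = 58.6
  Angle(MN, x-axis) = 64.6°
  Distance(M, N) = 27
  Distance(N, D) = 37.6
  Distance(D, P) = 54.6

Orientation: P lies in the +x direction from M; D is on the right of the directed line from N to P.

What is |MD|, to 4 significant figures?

13.85

Checks: |MP| = 58.60 ✓; |MN| = 27.00 ✓; |ND| = 37.60 ✓; |DP| = 54.60 ✓.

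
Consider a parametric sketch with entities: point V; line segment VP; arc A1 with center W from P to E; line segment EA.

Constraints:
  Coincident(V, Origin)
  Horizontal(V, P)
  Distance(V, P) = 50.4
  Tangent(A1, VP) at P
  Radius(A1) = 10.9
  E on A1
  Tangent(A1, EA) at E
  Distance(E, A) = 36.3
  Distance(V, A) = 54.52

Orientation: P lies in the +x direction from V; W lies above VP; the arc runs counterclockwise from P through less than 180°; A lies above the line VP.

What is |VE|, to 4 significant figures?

60.96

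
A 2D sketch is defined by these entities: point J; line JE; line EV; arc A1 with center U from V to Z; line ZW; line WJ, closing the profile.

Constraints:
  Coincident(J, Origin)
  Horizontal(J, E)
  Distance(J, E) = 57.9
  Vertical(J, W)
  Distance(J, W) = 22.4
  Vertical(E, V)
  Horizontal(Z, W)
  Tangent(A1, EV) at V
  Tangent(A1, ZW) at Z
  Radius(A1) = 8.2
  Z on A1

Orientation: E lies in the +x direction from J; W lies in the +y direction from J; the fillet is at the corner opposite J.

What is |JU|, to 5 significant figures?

51.689

JW is vertical with |JW| = 22.4 and W on the +y side, so W = (0.0000, 22.400). The virtual corner opposite J is at (57.900, 22.400). A1 meets EV tangentially, so UV is at right angles to EV and the tangent condition forces UZ to be normal to ZW, with radius 8.2, so the center U sits 8.2 in from both sides at U = (49.700, 14.200). Then |JU| = |U − J| = 51.689.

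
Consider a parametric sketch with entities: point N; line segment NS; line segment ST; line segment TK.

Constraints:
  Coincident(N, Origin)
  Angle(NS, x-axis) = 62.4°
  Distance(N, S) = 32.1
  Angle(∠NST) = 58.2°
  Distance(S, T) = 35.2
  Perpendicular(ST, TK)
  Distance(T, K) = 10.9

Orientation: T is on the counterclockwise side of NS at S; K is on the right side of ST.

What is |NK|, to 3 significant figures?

42.3

∠NST = 58.2°, so ST runs at 62.4° + (180° − 58.2°) = 184° from the x-axis; with |ST| = 35.2, T = S + 35.2·(cos 184°, sin 184°) = (-20.2, 25.9). ST ⟂ TK; with |TK| = 10.9 on the right of ST, K = T + 10.9·(-0.0732, 0.997) = (-21.0, 36.7). Then |NK| = |K − N| = 42.3.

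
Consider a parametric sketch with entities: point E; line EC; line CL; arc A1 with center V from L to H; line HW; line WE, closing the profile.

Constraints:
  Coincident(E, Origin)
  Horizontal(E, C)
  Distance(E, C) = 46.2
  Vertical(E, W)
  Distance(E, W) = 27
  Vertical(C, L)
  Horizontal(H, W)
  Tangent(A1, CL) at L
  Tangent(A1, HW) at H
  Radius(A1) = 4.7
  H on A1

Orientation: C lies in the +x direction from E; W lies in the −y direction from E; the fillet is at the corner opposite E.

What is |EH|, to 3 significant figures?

49.5

E is at the origin; E and C share the same y with |EC| = 46.2 and C on the +x side, so C = (46.2, 0.00). EW is vertical with |EW| = 27.0 and W on the −y side, so W = (0.00, -27.0). The virtual corner opposite E is at (46.2, -27.0). Since A1 is tangent to CL there, VL ⟂ CL and tangency of A1 to HW means the radius VH is perpendicular to HW, with radius 4.7, so the center V sits 4.7 in from both sides at V = (41.5, -22.3). That places the tangent points at L = (46.2, -22.3) on CL and H = (41.5, -27.0) on HW. Then |EH| = |H − E| = 49.5.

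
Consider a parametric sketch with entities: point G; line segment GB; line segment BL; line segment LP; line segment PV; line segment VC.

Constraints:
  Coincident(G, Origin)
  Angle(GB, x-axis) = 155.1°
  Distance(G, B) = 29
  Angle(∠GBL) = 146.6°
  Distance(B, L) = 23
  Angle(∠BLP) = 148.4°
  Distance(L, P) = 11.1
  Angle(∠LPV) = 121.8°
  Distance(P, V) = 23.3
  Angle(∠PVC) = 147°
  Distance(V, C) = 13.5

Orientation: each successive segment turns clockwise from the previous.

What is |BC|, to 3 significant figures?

47.7

G is at the origin; GB runs at 155.1° with length 29.0, so B = (-26.3, 12.2). ∠GBL = 146.6° gives BL at 122° from the x-axis; with |BL| = 23.0, L = (-38.4, 31.8). ∠BLP = 148.4° gives LP at 90.1° from the x-axis; with |LP| = 11.1, P = (-38.4, 42.9). ∠LPV = 121.8° gives PV at 31.9° from the x-axis; with |PV| = 23.3, V = (-18.6, 55.2). ∠PVC = 147.0° gives VC at -1.10° from the x-axis; with |VC| = 13.5, C = (-5.13, 54.9). Then |BC| = |C − B| = 47.7.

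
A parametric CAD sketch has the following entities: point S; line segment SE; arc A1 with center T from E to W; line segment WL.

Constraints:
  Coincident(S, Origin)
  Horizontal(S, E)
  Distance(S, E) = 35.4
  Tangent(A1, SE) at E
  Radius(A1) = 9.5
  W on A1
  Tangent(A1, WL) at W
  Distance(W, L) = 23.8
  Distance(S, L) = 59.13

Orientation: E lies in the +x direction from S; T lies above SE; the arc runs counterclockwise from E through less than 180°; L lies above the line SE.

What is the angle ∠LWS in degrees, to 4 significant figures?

114.8°

S is at the origin; S and E share the same y with |SE| = 35.4 and E on the +x side, so E = (35.40, 0.000). The tangent condition forces TE to be normal to SE, so T = E + (0, 9.5) = (35.40, 9.500). Since TW ⟂ WL (tangency), |TL| = √(9.5² + 23.8²) = 25.63 regardless of where W sits on A1. So L lies on both circle(S, 59.13) and circle(T, 25.63); the above-SE intersection is L = (51.10, 29.76). W is the foot of the tangent from L: W = (44.53, 6.879).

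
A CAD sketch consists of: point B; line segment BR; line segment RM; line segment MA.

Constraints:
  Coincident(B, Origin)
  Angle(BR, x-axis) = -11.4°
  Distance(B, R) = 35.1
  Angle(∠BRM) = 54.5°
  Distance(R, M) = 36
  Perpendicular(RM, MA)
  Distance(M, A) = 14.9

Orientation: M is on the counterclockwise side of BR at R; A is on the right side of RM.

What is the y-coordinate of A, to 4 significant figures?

32.01

B is at the origin; BR runs at -11.4° with length 35.1, so R = 35.1·(cos -11.4°, sin -11.4°) = (34.41, -6.938). ∠BRM = 54.5°, so RM runs at -11.4° + (180° − 54.5°) = 114.1° from the x-axis; with |RM| = 36.0, M = R + 36.0·(cos 114.1°, sin 114.1°) = (19.71, 25.92). RM is perpendicular to MA; with |MA| = 14.9 on the right of RM, A = M + 14.9·(0.9128, 0.4083) = (33.31, 32.01). So A.y = 32.01.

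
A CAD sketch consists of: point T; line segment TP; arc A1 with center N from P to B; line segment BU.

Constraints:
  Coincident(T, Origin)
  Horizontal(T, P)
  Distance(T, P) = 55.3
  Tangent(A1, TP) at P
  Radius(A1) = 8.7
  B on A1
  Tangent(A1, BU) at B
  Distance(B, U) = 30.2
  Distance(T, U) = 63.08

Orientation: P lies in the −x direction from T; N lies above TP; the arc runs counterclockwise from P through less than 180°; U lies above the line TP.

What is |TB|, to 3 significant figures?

47.6

T is at the origin; T and P share the same y with |TP| = 55.3 and P on the −x side, so P = (-55.3, 0.00). Tangency of A1 to TP means the radius NP is perpendicular to TP, so N = P + (0, 8.7) = (-55.3, 8.70). Since NB ⟂ BU (tangency), |NU| = √(8.7² + 30.2²) = 31.4 regardless of where B sits on A1. So U lies on both circle(T, 63.08) and circle(N, 31.4); the above-TP intersection is U = (-49.2, 39.5). B is the foot of the tangent from U: B = (-46.6, 9.43).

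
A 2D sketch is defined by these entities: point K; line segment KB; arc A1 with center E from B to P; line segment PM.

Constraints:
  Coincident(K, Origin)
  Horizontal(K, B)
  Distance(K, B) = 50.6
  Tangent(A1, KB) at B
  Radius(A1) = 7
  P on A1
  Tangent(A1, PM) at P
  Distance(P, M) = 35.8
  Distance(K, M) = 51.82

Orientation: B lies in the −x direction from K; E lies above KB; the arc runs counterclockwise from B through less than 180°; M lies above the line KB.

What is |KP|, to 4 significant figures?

44.17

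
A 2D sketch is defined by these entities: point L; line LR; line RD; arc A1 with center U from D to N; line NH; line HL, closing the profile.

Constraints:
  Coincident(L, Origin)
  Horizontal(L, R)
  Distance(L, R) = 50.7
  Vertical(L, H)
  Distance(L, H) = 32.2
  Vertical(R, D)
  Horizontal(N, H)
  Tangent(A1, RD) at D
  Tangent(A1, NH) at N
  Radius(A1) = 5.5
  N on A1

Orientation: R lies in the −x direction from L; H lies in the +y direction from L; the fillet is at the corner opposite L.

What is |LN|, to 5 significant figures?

55.497

L is at the origin; L and R share the same y with |LR| = 50.7 and R on the −x side, so R = (-50.700, 0.0000). LH is vertical with |LH| = 32.2 and H on the +y side, so H = (0.0000, 32.200). The virtual corner opposite L is at (-50.700, 32.200). Tangency of A1 to RD means the radius UD is perpendicular to RD and the tangent condition forces UN to be normal to NH, with radius 5.5, so the center U sits 5.5 in from both sides at U = (-45.200, 26.700). That places the tangent points at D = (-50.700, 26.700) on RD and N = (-45.200, 32.200) on NH. Then |LN| = |N − L| = 55.497.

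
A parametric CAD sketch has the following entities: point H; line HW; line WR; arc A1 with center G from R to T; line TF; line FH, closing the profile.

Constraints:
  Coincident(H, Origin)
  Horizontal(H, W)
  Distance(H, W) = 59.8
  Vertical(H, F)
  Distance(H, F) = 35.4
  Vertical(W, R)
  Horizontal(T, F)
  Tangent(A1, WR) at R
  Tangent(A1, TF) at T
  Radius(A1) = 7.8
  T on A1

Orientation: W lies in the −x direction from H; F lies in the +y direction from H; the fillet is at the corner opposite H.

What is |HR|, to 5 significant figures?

65.862

H is at the origin; H and W share the same y with |HW| = 59.8 and W on the −x side, so W = (-59.800, 0.0000). HF is vertical with |HF| = 35.4 and F on the +y side, so F = (0.0000, 35.400). The virtual corner opposite H is at (-59.800, 35.400). Tangency of A1 to WR means the radius GR is perpendicular to WR and A1 meets TF tangentially, so GT is at right angles to TF, with radius 7.8, so the center G sits 7.8 in from both sides at G = (-52.000, 27.600). That places the tangent points at R = (-59.800, 27.600) on WR and T = (-52.000, 35.400) on TF. Then |HR| = |R − H| = 65.862.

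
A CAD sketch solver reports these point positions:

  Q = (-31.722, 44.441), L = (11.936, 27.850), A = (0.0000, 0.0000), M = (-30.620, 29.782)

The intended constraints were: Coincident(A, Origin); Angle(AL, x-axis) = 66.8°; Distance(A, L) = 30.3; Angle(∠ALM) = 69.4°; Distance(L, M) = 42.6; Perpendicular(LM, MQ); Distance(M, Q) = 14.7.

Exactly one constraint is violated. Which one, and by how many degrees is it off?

Perpendicular(LM, MQ) — off by 6.90°.

A = (0.00, 0.00) ✓; AL at 66.80° ✓; |AL| = 30.30 ✓; ∠ALM = 69.40° ✓; |LM| = 42.60 ✓; ∠(LM, MQ) = 83.10° ✗; |MQ| = 14.70 ✓.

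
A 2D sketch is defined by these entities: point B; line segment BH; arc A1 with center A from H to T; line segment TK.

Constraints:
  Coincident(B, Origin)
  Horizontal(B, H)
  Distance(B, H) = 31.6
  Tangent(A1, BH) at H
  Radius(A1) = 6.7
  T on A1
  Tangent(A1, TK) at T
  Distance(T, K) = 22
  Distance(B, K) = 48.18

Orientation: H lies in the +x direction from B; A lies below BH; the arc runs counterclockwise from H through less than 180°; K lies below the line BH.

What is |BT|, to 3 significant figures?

28.2

Checks: ∠(AH, HB) = 90.00° ✓; |AT| = 6.700 ✓; ∠(AT, TK) = 90.00° ✓; |TK| = 22.00 ✓; |BK| = 48.18 ✓.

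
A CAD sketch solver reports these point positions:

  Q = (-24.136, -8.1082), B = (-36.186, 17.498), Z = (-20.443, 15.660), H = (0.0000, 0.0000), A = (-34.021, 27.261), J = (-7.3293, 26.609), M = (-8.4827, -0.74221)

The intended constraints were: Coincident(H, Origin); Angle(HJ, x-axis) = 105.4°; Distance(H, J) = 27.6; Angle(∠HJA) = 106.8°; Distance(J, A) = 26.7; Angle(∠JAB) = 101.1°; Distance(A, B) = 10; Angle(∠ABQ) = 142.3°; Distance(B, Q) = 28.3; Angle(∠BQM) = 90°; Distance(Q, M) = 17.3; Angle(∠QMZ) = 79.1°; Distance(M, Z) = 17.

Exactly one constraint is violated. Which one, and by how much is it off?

Distance(M, Z) = 17 — off by 3.30.

H = (0.00, 0.00) ✓; HJ at 105.4° ✓; |HJ| = 27.60 ✓; ∠HJA = 106.8° ✓; |JA| = 26.70 ✓; ∠JAB = 101.1° ✓; |AB| = 10.00 ✓; ∠ABQ = 142.3° ✓; |BQ| = 28.30 ✓; ∠BQM = 90.00° ✓; |QM| = 17.30 ✓; ∠QMZ = 79.10° ✓; |MZ| = 20.30 ✗.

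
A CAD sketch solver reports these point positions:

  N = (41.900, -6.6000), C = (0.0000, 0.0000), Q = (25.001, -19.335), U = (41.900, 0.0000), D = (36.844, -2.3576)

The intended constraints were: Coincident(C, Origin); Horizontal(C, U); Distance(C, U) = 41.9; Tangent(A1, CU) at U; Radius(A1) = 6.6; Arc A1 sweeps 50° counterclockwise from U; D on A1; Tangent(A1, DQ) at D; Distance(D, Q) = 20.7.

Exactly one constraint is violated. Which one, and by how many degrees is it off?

Tangent(A1, DQ) at D — off by 5.10°.

C = (0.00, 0.00) ✓; C.y = 0.00, U.y = 0.00 ✓; |CU| = 41.90 ✓; ∠(NU, UC) = 90.00° ✓; |NU| = 6.600 ✓; bearing(N→D) − bearing(N→U) = 50.00° ✓; |ND| = 6.600 ✓; ∠(ND, DQ) = 84.90° ✗; |DQ| = 20.70 ✓.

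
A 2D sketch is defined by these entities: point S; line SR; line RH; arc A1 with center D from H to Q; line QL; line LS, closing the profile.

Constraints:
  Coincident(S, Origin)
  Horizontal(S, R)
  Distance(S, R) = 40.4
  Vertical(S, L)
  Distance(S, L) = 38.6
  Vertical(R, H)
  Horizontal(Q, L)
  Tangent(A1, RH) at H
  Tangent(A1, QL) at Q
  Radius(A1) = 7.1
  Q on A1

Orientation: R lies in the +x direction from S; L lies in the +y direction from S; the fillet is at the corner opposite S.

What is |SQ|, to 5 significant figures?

50.979

The virtual corner opposite S is at (40.400, 38.600). The tangent condition forces DH to be normal to RH and since A1 is tangent to QL there, DQ ⟂ QL, with radius 7.1, so the center D sits 7.1 in from both sides at D = (33.300, 31.500). That places the tangent points at H = (40.400, 31.500) on RH and Q = (33.300, 38.600) on QL. Then |SQ| = |Q − S| = 50.979.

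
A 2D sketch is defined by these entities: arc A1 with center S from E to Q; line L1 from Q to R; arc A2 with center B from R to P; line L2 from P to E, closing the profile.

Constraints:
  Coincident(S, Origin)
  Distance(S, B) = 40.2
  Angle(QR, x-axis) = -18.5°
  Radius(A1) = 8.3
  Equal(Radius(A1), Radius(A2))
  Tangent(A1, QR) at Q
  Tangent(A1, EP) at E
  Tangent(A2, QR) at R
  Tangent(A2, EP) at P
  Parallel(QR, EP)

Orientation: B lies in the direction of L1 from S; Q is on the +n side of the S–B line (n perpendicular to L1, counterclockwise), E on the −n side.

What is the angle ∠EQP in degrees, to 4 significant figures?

67.56°

The slot axis is L1's direction at -18.5°, so u = (cos -18.5°, sin -18.5°) = (0.9483, -0.3173) and n = (−sin -18.5°, cos -18.5°) = (0.3173, 0.9483). S is at the origin and B lies 40.2 along u from S, so B = 40.2·u = (38.12, -12.76). Tangency of A1 to both parallel lines with radius 8.3 puts Q and E at S ± 8.3·n: Q = (2.634, 7.871), E = (-2.634, -7.871). Equal radii place R and P the same way about B: R = B + 8.3·n = (40.76, -4.885), P = B − 8.3·n = (35.49, -20.63). Then cos ∠EQP = QE·QP / (|QE||QP|), giving 67.56°.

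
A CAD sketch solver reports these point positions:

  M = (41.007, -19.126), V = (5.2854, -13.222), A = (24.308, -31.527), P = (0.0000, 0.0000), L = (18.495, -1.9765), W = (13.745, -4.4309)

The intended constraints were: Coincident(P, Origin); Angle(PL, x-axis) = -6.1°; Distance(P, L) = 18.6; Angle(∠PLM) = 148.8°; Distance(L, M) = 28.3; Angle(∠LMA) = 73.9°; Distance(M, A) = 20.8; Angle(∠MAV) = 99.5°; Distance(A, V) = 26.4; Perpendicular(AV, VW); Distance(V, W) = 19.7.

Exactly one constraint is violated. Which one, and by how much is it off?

Distance(V, W) = 19.7 — off by 7.50.

P = (0.00, 0.00) ✓; PL at -6.100° ✓; |PL| = 18.60 ✓; ∠PLM = 148.8° ✓; |LM| = 28.30 ✓; ∠LMA = 73.90° ✓; |MA| = 20.80 ✓; ∠MAV = 99.50° ✓; |AV| = 26.40 ✓; ∠(AV, VW) = 90.00° ✓; |VW| = 12.20 ✗.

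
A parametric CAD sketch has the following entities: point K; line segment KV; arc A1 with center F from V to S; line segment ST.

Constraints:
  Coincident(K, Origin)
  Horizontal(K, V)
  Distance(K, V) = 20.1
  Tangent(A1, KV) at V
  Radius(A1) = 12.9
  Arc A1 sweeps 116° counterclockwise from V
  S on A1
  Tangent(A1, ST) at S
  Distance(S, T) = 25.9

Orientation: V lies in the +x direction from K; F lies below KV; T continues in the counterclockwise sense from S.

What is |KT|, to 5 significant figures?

46.308

On A1, V sits at bearing 90° from F; a 116° counterclockwise sweep puts S at bearing 206°, so S = F + 12.9·(cos 206°, sin 206°) = (8.5056, -18.555). The tangent condition forces FS to be normal to ST, so ST runs along (−sin 206°, cos 206°); with |ST| = 25.9, T = (19.859, -41.834). Then |KT| = |T − K| = 46.308.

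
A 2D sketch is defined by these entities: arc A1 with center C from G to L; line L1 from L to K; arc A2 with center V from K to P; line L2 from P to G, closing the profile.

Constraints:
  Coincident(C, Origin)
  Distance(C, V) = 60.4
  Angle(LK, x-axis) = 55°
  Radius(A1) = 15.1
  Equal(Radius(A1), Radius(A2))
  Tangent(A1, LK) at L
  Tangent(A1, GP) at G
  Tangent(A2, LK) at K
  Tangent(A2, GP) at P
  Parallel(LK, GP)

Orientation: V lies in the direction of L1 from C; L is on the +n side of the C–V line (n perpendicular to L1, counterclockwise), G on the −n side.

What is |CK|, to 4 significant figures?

62.26

The slot axis is L1's direction at 55.0°, so u = (cos 55.0°, sin 55.0°) = (0.5736, 0.8192) and n = (−sin 55.0°, cos 55.0°) = (-0.8192, 0.5736). C is at the origin and V lies 60.4 along u from C, so V = 60.4·u = (34.64, 49.48). Tangency of A1 to both parallel lines with radius 15.1 puts L and G at C ± 15.1·n: L = (-12.37, 8.661), G = (12.37, -8.661). Equal radii place K and P the same way about V: K = V + 15.1·n = (22.27, 58.14), P = V − 15.1·n = (47.01, 40.82). Then |CK| = |K − C| = 62.26.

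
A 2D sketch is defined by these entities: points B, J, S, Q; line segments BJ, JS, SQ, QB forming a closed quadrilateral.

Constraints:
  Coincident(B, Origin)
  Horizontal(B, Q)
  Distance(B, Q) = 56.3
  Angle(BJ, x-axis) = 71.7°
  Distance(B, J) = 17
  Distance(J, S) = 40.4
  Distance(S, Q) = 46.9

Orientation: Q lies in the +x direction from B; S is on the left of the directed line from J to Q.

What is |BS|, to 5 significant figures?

55.632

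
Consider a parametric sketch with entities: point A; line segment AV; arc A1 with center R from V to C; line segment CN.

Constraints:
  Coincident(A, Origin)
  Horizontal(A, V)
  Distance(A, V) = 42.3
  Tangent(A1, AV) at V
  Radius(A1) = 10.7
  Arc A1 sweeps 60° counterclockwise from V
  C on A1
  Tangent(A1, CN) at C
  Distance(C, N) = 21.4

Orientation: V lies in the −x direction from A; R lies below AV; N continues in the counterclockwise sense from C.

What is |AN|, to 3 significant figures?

66.7

On A1, V sits at bearing 90° from R; a 60° counterclockwise sweep puts C at bearing 150°, so C = R + 10.7·(cos 150°, sin 150°) = (-51.6, -5.35). A1 meets CN tangentially, so RC is at right angles to CN, so CN runs along (−sin 150°, cos 150°); with |CN| = 21.4, N = (-62.3, -23.9). Then |AN| = |N − A| = 66.7.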